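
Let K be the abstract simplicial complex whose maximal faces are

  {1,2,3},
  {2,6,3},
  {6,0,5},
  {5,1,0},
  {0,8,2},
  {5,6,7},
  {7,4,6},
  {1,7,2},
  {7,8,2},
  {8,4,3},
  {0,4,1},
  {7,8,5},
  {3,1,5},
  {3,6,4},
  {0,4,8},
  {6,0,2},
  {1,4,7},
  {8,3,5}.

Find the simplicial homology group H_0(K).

H_0 = Z.

Fix the vertex order 0 < 1 < 2 < 3 < 4 < 5 < 6 < 7 < 8 and write every simplex with vertices in increasing order. Then dim K = 2 and the simplices of K are:

  0-simplices (9): [0], [1], [2], [3], [4], [5], [6], [7], [8]
  1-simplices (27): (27 of them)
  2-simplices (18): [0,1,4], [0,1,5], [0,2,6], [0,2,8], [0,4,8], [0,5,6], [1,2,3], [1,2,7], [1,3,5], [1,4,7], [2,3,6], [2,7,8], [3,4,6], [3,4,8], [3,5,8], [4,6,7], [5,6,7], [5,7,8]

giving chain groups C_0 ≅ Z^9, C_1 ≅ Z^27, C_2 ≅ Z^18.

The boundary map ∂_1: C_1 → C_0 is given by ∂[p,q] = [q] − [p]. For instance
  ∂[4,7] = [7] − [4].
As a 9×27 matrix over Z this has rank 8, with invariant factors (1,1,1,1,1,1,1,1).

∂_2: C_2 → C_1 sends each 2-simplex [p,q,r] to [q,r] − [p,r] + [p,q]. For instance
  ∂[0,2,6] = [2,6] − [0,6] + [0,2],
  ∂[0,1,5] = [1,5] − [0,5] + [0,1].
As a 27×18 matrix over Z this has rank 17, with invariant factors (1,1,1,1,1,1,1,1,1,1,1,1,1,1,1,1,1).

Computing H_k = (kernel of ∂_k) / (image of ∂_{k+1}):

  H_0: rank C_0 − rank ∂_1 = 9 − 8 = 1, and the invariant factors of ∂_1 are all 1, so H_0 = Z.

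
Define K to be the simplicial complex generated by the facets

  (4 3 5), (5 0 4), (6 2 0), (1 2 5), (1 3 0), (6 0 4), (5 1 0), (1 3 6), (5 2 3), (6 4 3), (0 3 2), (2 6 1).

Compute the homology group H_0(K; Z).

H_0 ≅ Z.

Take the total order 0 < 1 < 2 < 3 < 4 < 5 < 6 on the vertex set. Then K (dimension 2) consists of the simplices:

  0-simplices (7): [0], [1], [2], [3], [4], [5], [6]
  1-simplices (18): [0,1], [0,2], [0,3], [0,4], [0,5], [0,6], [1,2], [1,3], [1,5], [1,6], [2,3], [2,5], [2,6], [3,4], [3,5], [3,6], [4,5], [4,6]
  2-simplices (12): [0,1,3], [0,1,5], [0,2,3], [0,2,6], [0,4,5], [0,4,6], [1,2,5], [1,2,6], [1,3,6], [2,3,5], [3,4,5], [3,4,6]

so the chain groups are C_0 ≅ Z^7, C_1 ≅ Z^18, C_2 ≅ Z^12.

The boundary map ∂_1: C_1 → C_0 is given by ∂[p,q] = [q] − [p].
This gives a 7×18 integer matrix of rank 6; reducing to Smith normal form yields diagonal entries (1,1,1,1,1,1).

∂_2: C_2 → C_1 maps a triangle to the signed sum of its edges. For instance
  ∂[0,1,5] = [1,5] − [0,5] + [0,1],
  ∂[0,4,5] = [4,5] − [0,5] + [0,4].
The 18×12 boundary matrix has rank 12 and Smith normal form diag(1,1,1,1,1,1,1,1,1,1,1,2).

Reading off H_k = ker ∂_k / im ∂_{k+1}:

  H_0: rank C_0 − rank ∂_1 = 7 − 6 = 1, and the invariant factors of ∂_1 are all 1, so H_0 ≅ Z.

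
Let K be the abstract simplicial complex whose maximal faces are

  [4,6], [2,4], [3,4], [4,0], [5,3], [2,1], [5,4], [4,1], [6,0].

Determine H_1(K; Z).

Take the total order 0 < 1 < 2 < 3 < 4 < 5 < 6 on the vertex set. Then K (dimension 1) consists of the simplices:

  0-simplices (7): [0], [1], [2], [3], [4], [5], [6]
  1-simplices (9): [0,4], [0,6], [1,2], [1,4], [2,4], [3,4], [3,5], [4,5], [4,6]

giving chain groups C_0 ≅ Z^7, C_1 ≅ Z^9.

Boundary ∂_1: C_1 → C_0 is given by ∂[p,q] = [q] − [p].
The 7×9 boundary matrix has rank 6 and Smith normal form diag(1,1,1,1,1,1).

Computing H_k = (kernel of ∂_k) / (image of ∂_{k+1}):

  H_1: rank ker ∂_1 − rank ∂_2 = (9 − 6) − 0 = 3, and there is no ∂_2, so H_1 = Z^3.

(K is a triangulation of a wedge of 3 circles.)

H_1 = Z^3.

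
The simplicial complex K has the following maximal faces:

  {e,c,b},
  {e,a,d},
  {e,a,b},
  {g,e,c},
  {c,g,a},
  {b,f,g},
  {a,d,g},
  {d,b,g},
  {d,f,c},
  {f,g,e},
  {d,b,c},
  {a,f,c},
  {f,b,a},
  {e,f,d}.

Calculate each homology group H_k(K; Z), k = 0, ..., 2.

H_0 = Z,  H_1 = Z^2,  H_2 = Z.

Fix the vertex order a < b < c < d < e < f < g and write every simplex with vertices in increasing order. Then dim K = 2 and the simplices of K are:

  0-simplices (7): a, b, c, d, e, f, g
  1-simplices (21): ab, ac, ad, ae, af, ag, bc, bd, be, bf, bg, cd, ce, cf, cg, de, df, dg, ef, eg, fg
  2-simplices (14): abe, abf, acf, acg, ade, adg, bcd, bce, bdg, bfg, cdf, ceg, def, efg

Hence C_0 ≅ Z^7, C_1 ≅ Z^21, C_2 ≅ Z^14.

∂_1: C_1 → C_0 sends each edge [p,q] (with p < q) to q − p. For instance
  ∂de = e − d.
The 7×21 boundary matrix has rank 6 and Smith normal form diag(1,1,1,1,1,1).

The boundary map ∂_2: C_2 → C_1 sends each 2-simplex [p,q,r] to [q,r] − [p,r] + [p,q]. For instance
  ∂bdg = dg − bg + bd,
  ∂acg = cg − ag + ac.
This gives a 21×14 integer matrix of rank 13; reducing to Smith normal form yields diagonal entries (1,1,1,1,1,1,1,1,1,1,1,1,1).

Computing H_k = (kernel of ∂_k) / (image of ∂_{k+1}):

  H_0: rank C_0 − rank ∂_1 = 7 − 6 = 1, and the invariant factors of ∂_1 are all 1, so H_0 = Z.
  H_1: rank ker ∂_1 − rank ∂_2 = (21 − 6) − 13 = 2, and the invariant factors of ∂_2 are all 1, so H_1 = Z^2.
  H_2: rank ker ∂_2 − rank ∂_3 = (14 − 13) − 0 = 1, and there is no ∂_3, so H_2 = Z.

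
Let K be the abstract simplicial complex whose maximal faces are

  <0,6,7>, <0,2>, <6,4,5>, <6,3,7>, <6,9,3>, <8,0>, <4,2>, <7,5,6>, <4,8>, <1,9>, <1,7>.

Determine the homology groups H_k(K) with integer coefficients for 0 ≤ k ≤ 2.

Order the vertices as 0 < 1 < 2 < 3 < 4 < 5 < 6 < 7 < 8 < 9. Listing each simplex with vertices in this order, K has dimension 2 with simplices:

  0-simplices (10): [0], [1], [2], [3], [4], [5], [6], [7], [8], [9]
  1-simplices (17): [0,2], [0,6], [0,7], [0,8], [1,7], [1,9], [2,4], [3,6], [3,7], [3,9], [4,5], [4,6], [4,8], [5,6], [5,7], [6,7], [6,9]
  2-simplices (5): [0,6,7], [3,6,7], [3,6,9], [4,5,6], [5,6,7]

so the chain groups are C_0 ≅ Z^10, C_1 ≅ Z^17, C_2 ≅ Z^5.

Boundary ∂_1: C_1 → C_0 sends each edge [p,q] (with p < q) to q − p.
As a 10×17 matrix over Z this has rank 9, with invariant factors (1,1,1,1,1,1,1,1,1).

Boundary ∂_2: C_2 → C_1 sends each 2-simplex [p,q,r] to [q,r] − [p,r] + [p,q]. For instance
  ∂[5,6,7] = [6,7] − [5,7] + [5,6],
  ∂[4,5,6] = [5,6] − [4,6] + [4,5].
As a 17×5 matrix over Z this has rank 5, with invariant factors (1,1,1,1,1).

From H_k ≅ ker(∂_k) / im(∂_{k+1}) we obtain:

  H_0: rank C_0 − rank ∂_1 = 10 − 9 = 1, and the invariant factors of ∂_1 are all 1, so H_0 ≅ Z.
  H_1: rank ker ∂_1 − rank ∂_2 = (17 − 9) − 5 = 3, and the invariant factors of ∂_2 are all 1, so H_1 ≅ Z^3.
  H_2: rank ker ∂_2 − rank ∂_3 = (5 − 5) − 0 = 0, and there is no ∂_3, so H_2 ≅ 0.

H_0 = Z,  H_1 = Z^3,  H_2 = 0.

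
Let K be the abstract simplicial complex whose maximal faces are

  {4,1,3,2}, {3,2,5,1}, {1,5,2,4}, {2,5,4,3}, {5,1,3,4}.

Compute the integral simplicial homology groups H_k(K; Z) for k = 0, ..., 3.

We work with the vertex ordering 1 < 2 < 3 < 4 < 5. The simplices of K, each written with vertices in increasing order, are:

  0-simplices (5): [1], [2], [3], [4], [5]
  1-simplices (10): [1,2], [1,3], [1,4], [1,5], [2,3], [2,4], [2,5], [3,4], [3,5], [4,5]
  2-simplices (10): [1,2,3], [1,2,4], [1,2,5], [1,3,4], [1,3,5], [1,4,5], [2,3,4], [2,3,5], [2,4,5], [3,4,5]
  3-simplices (5): [1,2,3,4], [1,2,3,5], [1,2,4,5], [1,3,4,5], [2,3,4,5]

Hence C_0 ≅ Z^5, C_1 ≅ Z^10, C_2 ≅ Z^10, C_3 ≅ Z^5.

∂_1: C_1 → C_0 is given by ∂[p,q] = [q] − [p].
This gives a 5×10 integer matrix of rank 4; reducing to Smith normal form yields diagonal entries (1,1,1,1).

∂_2: C_2 → C_1 acts by ∂[p,q,r] = [q,r] − [p,r] + [p,q]. For instance
  ∂[2,4,5] = [4,5] − [2,5] + [2,4],
  ∂[1,2,3] = [2,3] − [1,3] + [1,2].
As a 10×10 matrix over Z this has rank 6, with invariant factors (1,1,1,1,1,1).

∂_3: C_3 → C_2 sends each 3-simplex σ to the alternating sum Σ_i (−1)^i (σ with its i-th vertex removed). For instance
  ∂[1,2,3,5] = [2,3,5] − [1,3,5] + [1,2,5] − [1,2,3],
  ∂[1,3,4,5] = [3,4,5] − [1,4,5] + [1,3,5] − [1,3,4].
The 10×5 boundary matrix has rank 4 and Smith normal form diag(1,1,1,1).

From H_k ≅ ker(∂_k) / im(∂_{k+1}) we obtain:

  H_0: rank C_0 − rank ∂_1 = 5 − 4 = 1, and the invariant factors of ∂_1 are all 1, so H_0 = Z.
  H_1: rank ker ∂_1 − rank ∂_2 = (10 − 4) − 6 = 0, and the invariant factors of ∂_2 are all 1, so H_1 = 0.
  H_2: rank ker ∂_2 − rank ∂_3 = (10 − 6) − 4 = 0, and the invariant factors of ∂_3 are all 1, so H_2 = 0.
  H_3: rank ker ∂_3 − rank ∂_4 = (5 − 4) − 0 = 1, and there is no ∂_4, so H_3 = Z.

As a check, the Euler characteristic is 5 − 10 + 10 − 5 = 0, which agrees with 1 − 0 + 0 − 1 = 0.

H_0 = Z,  H_1 = 0,  H_2 = 0,  H_3 = Z.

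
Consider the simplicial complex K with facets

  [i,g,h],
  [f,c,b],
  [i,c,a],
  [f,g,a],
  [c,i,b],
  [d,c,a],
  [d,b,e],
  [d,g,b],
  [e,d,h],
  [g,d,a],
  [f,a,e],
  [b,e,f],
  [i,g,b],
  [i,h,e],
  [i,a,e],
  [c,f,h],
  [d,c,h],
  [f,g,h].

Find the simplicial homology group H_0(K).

H_0 = Z.

Fix the vertex order a < b < c < d < e < f < g < h < i and write every simplex with vertices in increasing order. Then dim K = 2 and the simplices of K are:

  0-simplices (9): a, b, c, d, e, f, g, h, i
  1-simplices (27): ac, ad, ae, af, ag, ai, bc, bd, be, bf, bg, bi, cd, cf, ch, ci, de, dg, dh, ef, eh, ei, fg, fh, gh, gi, hi
  2-simplices (18): acd, aci, adg, aef, aei, afg, bcf, bci, bde, bdg, bef, bgi, cdh, cfh, deh, ehi, fgh, ghi

giving chain groups C_0 ≅ Z^9, C_1 ≅ Z^27, C_2 ≅ Z^18.

Boundary ∂_1: C_1 → C_0 sends each edge [p,q] (with p < q) to q − p. For instance
  ∂de = e − d.
The resulting 9×27 matrix has rank 8, and its Smith normal form has invariant factors (1,1,1,1,1,1,1,1).

Boundary ∂_2: C_2 → C_1 maps a triangle to the signed sum of its edges. For instance
  ∂aci = ci − ai + ac,
  ∂bef = ef − bf + be.
The 27×18 boundary matrix has rank 17 and Smith normal form diag(1,1,1,1,1,1,1,1,1,1,1,1,1,1,1,1,1).

Computing H_k = (kernel of ∂_k) / (image of ∂_{k+1}):

  H_0: rank C_0 − rank ∂_1 = 9 − 8 = 1, and the invariant factors of ∂_1 are all 1, so H_0 = Z.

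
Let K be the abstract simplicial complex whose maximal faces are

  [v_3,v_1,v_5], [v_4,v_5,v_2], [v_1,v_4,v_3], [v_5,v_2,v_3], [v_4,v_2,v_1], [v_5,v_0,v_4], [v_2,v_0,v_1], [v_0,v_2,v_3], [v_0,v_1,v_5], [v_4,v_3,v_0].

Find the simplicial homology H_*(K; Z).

H_0 = Z,  H_1 = Z/2,  H_2 = 0.

Fix the vertex order v_0 < v_1 < v_2 < v_3 < v_4 < v_5 and write every simplex with vertices in increasing order. Then dim K = 2 and the simplices of K are:

  0-simplices (6): [v_0], [v_1], [v_2], [v_3], [v_4], [v_5]
  1-simplices (15): (15 of them)
  2-simplices (10): [v_0,v_1,v_2], [v_0,v_1,v_5], [v_0,v_2,v_3], [v_0,v_3,v_4], [v_0,v_4,v_5], [v_1,v_2,v_4], [v_1,v_3,v_4], [v_1,v_3,v_5], [v_2,v_3,v_5], [v_2,v_4,v_5]

giving chain groups C_0 ≅ Z^6, C_1 ≅ Z^15, C_2 ≅ Z^10.

∂_1: C_1 → C_0 maps an edge to its endpoints' difference, ∂[p,q] = q − p. For instance
  ∂[v_4,v_5] = [v_5] − [v_4].
The 6×15 boundary matrix has rank 5 and Smith normal form diag(1,1,1,1,1).

The boundary map ∂_2: C_2 → C_1 maps a triangle to the signed sum of its edges. For instance
  ∂[v_2,v_4,v_5] = [v_4,v_5] − [v_2,v_5] + [v_2,v_4],
  ∂[v_1,v_2,v_4] = [v_2,v_4] − [v_1,v_4] + [v_1,v_2].
As a 15×10 matrix over Z this has rank 10, with invariant factors (1,1,1,1,1,1,1,1,1,2).

Reading off H_k = ker ∂_k / im ∂_{k+1}:

  H_0: rank C_0 − rank ∂_1 = 6 − 5 = 1, and the invariant factors of ∂_1 are all 1, so H_0 ≅ Z.
  H_1: rank ker ∂_1 − rank ∂_2 = (15 − 5) − 10 = 0, and ∂_2 has invariant factor 2 > 1, so H_1 ≅ Z/2.
  H_2: rank ker ∂_2 − rank ∂_3 = (10 − 10) − 0 = 0, and there is no ∂_3, so H_2 ≅ 0.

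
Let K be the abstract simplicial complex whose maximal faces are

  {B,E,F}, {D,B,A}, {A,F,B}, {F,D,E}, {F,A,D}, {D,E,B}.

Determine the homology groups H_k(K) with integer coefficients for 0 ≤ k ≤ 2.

H_0 ≅ Z,  H_1 = 0,  H_2 ≅ Z.

K has 5 vertices, 9 edges, 6 triangles.
rank ∂_0 = 0, rank ∂_1 = 4 ⇒ b_0 = 5 − 0 − 4 = 1; all invariant factors of ∂_1 are 1 so no torsion. So H_0 = Z.
rank ∂_1 = 4, rank ∂_2 = 5 ⇒ b_1 = 9 − 4 − 5 = 0; all invariant factors of ∂_2 are 1 so no torsion. So H_1 = 0.
rank ∂_2 = 5, rank ∂_3 = 0 ⇒ b_2 = 6 − 5 − 0 = 1. So H_2 = Z.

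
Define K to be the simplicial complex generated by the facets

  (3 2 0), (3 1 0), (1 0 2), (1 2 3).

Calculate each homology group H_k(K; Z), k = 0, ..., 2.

We work with the vertex ordering 0 < 1 < 2 < 3. The simplices of K, each written with vertices in increasing order, are:

  0-simplices (4): [0], [1], [2], [3]
  1-simplices (6): [0,1], [0,2], [0,3], [1,2], [1,3], [2,3]
  2-simplices (4): [0,1,2], [0,1,3], [0,2,3], [1,2,3]

so the chain groups are C_0 ≅ Z^4, C_1 ≅ Z^6, C_2 ≅ Z^4.

The boundary map ∂_1: C_1 → C_0 sends each edge [p,q] (with p < q) to q − p. For instance
  ∂[1,2] = [2] − [1].
The resulting 4×6 matrix has rank 3, and its Smith normal form has invariant factors (1,1,1).

Boundary ∂_2: C_2 → C_1 maps a triangle to the signed sum of its edges. For instance
  ∂[1,2,3] = [2,3] − [1,3] + [1,2],
  ∂[0,1,3] = [1,3] − [0,3] + [0,1].
The 6×4 boundary matrix has rank 3 and Smith normal form diag(1,1,1).

Now H_k = ker ∂_k / im ∂_{k+1}, so:

  H_0: rank C_0 − rank ∂_1 = 4 − 3 = 1, and the invariant factors of ∂_1 are all 1, so H_0 ≅ Z.
  H_1: rank ker ∂_1 − rank ∂_2 = (6 − 3) − 3 = 0, and the invariant factors of ∂_2 are all 1, so H_1 ≅ 0.
  H_2: rank ker ∂_2 − rank ∂_3 = (4 − 3) − 0 = 1, and there is no ∂_3, so H_2 ≅ Z.

(K is a triangulation of the 2-sphere S^2.)

H_0 = Z,  H_1 = 0,  H_2 = Z.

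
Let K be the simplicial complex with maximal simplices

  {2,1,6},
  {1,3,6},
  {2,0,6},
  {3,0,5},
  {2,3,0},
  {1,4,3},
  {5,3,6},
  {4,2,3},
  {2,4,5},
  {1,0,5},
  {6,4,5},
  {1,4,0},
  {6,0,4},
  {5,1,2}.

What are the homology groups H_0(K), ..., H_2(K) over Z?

H_0 = Z,  H_1 = Z^2,  H_2 = Z.

Fix the vertex order 0 < 1 < 2 < 3 < 4 < 5 < 6 and write every simplex with vertices in increasing order. Then dim K = 2 and the simplices of K are:

  0-simplices (7): [0], [1], [2], [3], [4], [5], [6]
  1-simplices (21): [0,1], [0,2], [0,3], [0,4], [0,5], [0,6], [1,2], [1,3], [1,4], [1,5], [1,6], [2,3], [2,4], [2,5], [2,6], [3,4], [3,5], [3,6], [4,5], [4,6], [5,6]
  2-simplices (14): [0,1,4], [0,1,5], [0,2,3], [0,2,6], [0,3,5], [0,4,6], [1,2,5], [1,2,6], [1,3,4], [1,3,6], [2,3,4], [2,4,5], [3,5,6], [4,5,6]

Hence C_0 ≅ Z^7, C_1 ≅ Z^21, C_2 ≅ Z^14.

Boundary ∂_1: C_1 → C_0 sends each edge [p,q] (with p < q) to q − p.
This gives a 7×21 integer matrix of rank 6; reducing to Smith normal form yields diagonal entries (1,1,1,1,1,1).

The boundary map ∂_2: C_2 → C_1 maps a triangle to the signed sum of its edges. For instance
  ∂[1,2,6] = [2,6] − [1,6] + [1,2],
  ∂[1,2,5] = [2,5] − [1,5] + [1,2].
The resulting 21×14 matrix has rank 13, and its Smith normal form has invariant factors (1,1,1,1,1,1,1,1,1,1,1,1,1).

Reading off H_k = ker ∂_k / im ∂_{k+1}:

  H_0: rank C_0 − rank ∂_1 = 7 − 6 = 1, and the invariant factors of ∂_1 are all 1, so H_0 = Z.
  H_1: rank ker ∂_1 − rank ∂_2 = (21 − 6) − 13 = 2, and the invariant factors of ∂_2 are all 1, so H_1 = Z^2.
  H_2: rank ker ∂_2 − rank ∂_3 = (14 − 13) − 0 = 1, and there is no ∂_3, so H_2 = Z.

(K is a triangulation of the torus T^2.)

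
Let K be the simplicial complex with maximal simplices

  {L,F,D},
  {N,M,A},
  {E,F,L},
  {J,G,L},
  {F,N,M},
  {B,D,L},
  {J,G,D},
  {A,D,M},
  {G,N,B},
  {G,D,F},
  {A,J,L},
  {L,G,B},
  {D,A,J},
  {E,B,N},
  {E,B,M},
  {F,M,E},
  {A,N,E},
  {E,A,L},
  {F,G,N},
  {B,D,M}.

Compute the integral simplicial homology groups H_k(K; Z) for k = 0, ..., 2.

K has 10 vertices, 30 edges, 20 triangles.
rank ∂_0 = 0, rank ∂_1 = 9 ⇒ b_0 = 10 − 0 − 9 = 1; all invariant factors of ∂_1 are 1 so no torsion. So H_0 = Z.
rank ∂_1 = 9, rank ∂_2 = 20 ⇒ b_1 = 30 − 9 − 20 = 1; ∂_2 has invariant factor(s) [2] giving torsion. So H_1 = Z ⊕ Z_2.
rank ∂_2 = 20, rank ∂_3 = 0 ⇒ b_2 = 20 − 20 − 0 = 0. So H_2 = 0.

H_0 = Z,  H_1 = Z ⊕ Z_2,  H_2 = 0.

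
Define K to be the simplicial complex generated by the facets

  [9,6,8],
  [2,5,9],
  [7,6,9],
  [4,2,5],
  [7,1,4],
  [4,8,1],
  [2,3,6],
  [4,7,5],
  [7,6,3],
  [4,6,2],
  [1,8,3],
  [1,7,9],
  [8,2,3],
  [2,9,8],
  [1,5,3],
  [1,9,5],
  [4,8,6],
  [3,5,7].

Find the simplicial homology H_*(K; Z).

We work with the vertex ordering 1 < 2 < 3 < 4 < 5 < 6 < 7 < 8 < 9. The simplices of K, each written with vertices in increasing order, are:

  0-simplices (9): [1], [2], [3], [4], [5], [6], [7], [8], [9]
  1-simplices (27): (27 of them)
  2-simplices (18): [1,3,5], [1,3,8], [1,4,7], [1,4,8], [1,5,9], [1,7,9], [2,3,6], [2,3,8], [2,4,5], [2,4,6], [2,5,9], [2,8,9], [3,5,7], [3,6,7], [4,5,7], [4,6,8], [6,7,9], [6,8,9]

Hence C_0 ≅ Z^9, C_1 ≅ Z^27, C_2 ≅ Z^18.

Boundary ∂_1: C_1 → C_0 maps an edge to its endpoints' difference, ∂[p,q] = q − p.
The 9×27 boundary matrix has rank 8 and Smith normal form diag(1,1,1,1,1,1,1,1).

∂_2: C_2 → C_1 sends each 2-simplex [p,q,r] to [q,r] − [p,r] + [p,q]. For instance
  ∂[1,5,9] = [5,9] − [1,9] + [1,5],
  ∂[6,7,9] = [7,9] − [6,9] + [6,7].
This gives a 27×18 integer matrix of rank 18; reducing to Smith normal form yields diagonal entries (1,1,1,1,1,1,1,1,1,1,1,1,1,1,1,1,1,2).

Computing H_k = (kernel of ∂_k) / (image of ∂_{k+1}):

  H_0: rank C_0 − rank ∂_1 = 9 − 8 = 1, and the invariant factors of ∂_1 are all 1, so H_0 = Z.
  H_1: rank ker ∂_1 − rank ∂_2 = (27 − 8) − 18 = 1, and ∂_2 has invariant factor 2 > 1, so H_1 = Z ⊕ Z/2Z.
  H_2: rank ker ∂_2 − rank ∂_3 = (18 − 18) − 0 = 0, and there is no ∂_3, so H_2 = 0.

As a check, the Euler characteristic is 9 − 27 + 18 = 0, which agrees with 1 − 1 + 0 = 0.
(K is a triangulation of the Klein bottle.)

H_0 ≅ Z,  H_1 ≅ Z ⊕ Z/2Z,  H_2 = 0.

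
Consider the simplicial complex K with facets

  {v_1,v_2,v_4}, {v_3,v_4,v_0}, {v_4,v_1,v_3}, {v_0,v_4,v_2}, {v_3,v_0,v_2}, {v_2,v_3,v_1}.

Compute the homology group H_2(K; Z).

H_2 ≅ Z.

Fix the vertex order v_0 < v_1 < v_2 < v_3 < v_4 and write every simplex with vertices in increasing order. Then dim K = 2 and the simplices of K are:

  0-simplices (5): [v_0], [v_1], [v_2], [v_3], [v_4]
  1-simplices (9): [v_0,v_2], [v_0,v_3], [v_0,v_4], [v_1,v_2], [v_1,v_3], [v_1,v_4], [v_2,v_3], [v_2,v_4], [v_3,v_4]
  2-simplices (6): [v_0,v_2,v_3], [v_0,v_2,v_4], [v_0,v_3,v_4], [v_1,v_2,v_3], [v_1,v_2,v_4], [v_1,v_3,v_4]

giving chain groups C_0 ≅ Z^5, C_1 ≅ Z^9, C_2 ≅ Z^6.

∂_1: C_1 → C_0 maps an edge to its endpoints' difference, ∂[p,q] = q − p.
The 5×9 boundary matrix has rank 4 and Smith normal form diag(1,1,1,1).

The boundary map ∂_2: C_2 → C_1 maps a triangle to the signed sum of its edges. For instance
  ∂[v_1,v_2,v_3] = [v_2,v_3] − [v_1,v_3] + [v_1,v_2],
  ∂[v_0,v_2,v_3] = [v_2,v_3] − [v_0,v_3] + [v_0,v_2].
The 9×6 boundary matrix has rank 5 and Smith normal form diag(1,1,1,1,1).

Now H_k = ker ∂_k / im ∂_{k+1}, so:

  H_2: rank ker ∂_2 − rank ∂_3 = (6 − 5) − 0 = 1, and there is no ∂_3, so H_2 = Z.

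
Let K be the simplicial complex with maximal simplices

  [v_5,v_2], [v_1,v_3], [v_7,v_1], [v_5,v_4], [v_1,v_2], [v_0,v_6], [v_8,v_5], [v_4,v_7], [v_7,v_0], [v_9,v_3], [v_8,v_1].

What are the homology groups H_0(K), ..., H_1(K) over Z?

H_0 ≅ Z,  H_1 ≅ Z^2.

Order the vertices as v_0 < v_1 < v_2 < v_3 < v_4 < v_5 < v_6 < v_7 < v_8 < v_9. Listing each simplex with vertices in this order, K has dimension 1 with simplices:

  0-simplices (10): [v_0], [v_1], [v_2], [v_3], [v_4], [v_5], [v_6], [v_7], [v_8], [v_9]
  1-simplices (11): [v_0,v_6], [v_0,v_7], [v_1,v_2], [v_1,v_3], [v_1,v_7], [v_1,v_8], [v_2,v_5], [v_3,v_9], [v_4,v_5], [v_4,v_7], [v_5,v_8]

Hence C_0 ≅ Z^10, C_1 ≅ Z^11.

Boundary ∂_1: C_1 → C_0 sends each edge [p,q] (with p < q) to q − p.
This gives a 10×11 integer matrix of rank 9; reducing to Smith normal form yields diagonal entries (1,1,1,1,1,1,1,1,1).

From H_k ≅ ker(∂_k) / im(∂_{k+1}) we obtain:

  H_0: rank C_0 − rank ∂_1 = 10 − 9 = 1, and the invariant factors of ∂_1 are all 1, so H_0 ≅ Z.
  H_1: rank ker ∂_1 − rank ∂_2 = (11 − 9) − 0 = 2, and there is no ∂_2, so H_1 ≅ Z^2.

As a check, the Euler characteristic is 10 − 11 = -1, which agrees with 1 − 2 = -1.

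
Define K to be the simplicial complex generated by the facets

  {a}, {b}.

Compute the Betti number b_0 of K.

b_0 = 2.

We work with the vertex ordering a < b. The simplices of K, each written with vertices in increasing order, are:

  0-simplices (2): a, b

Hence C_0 ≅ Z^2.

Reading off H_k = ker ∂_k / im ∂_{k+1}:

  H_0: rank C_0 − rank ∂_1 = 2 − 0 = 2, and there is no ∂_1, so H_0 ≅ Z^2.

(K is a triangulation of a set of 2 points.)

Hence the Betti numbers are b_0 = 2.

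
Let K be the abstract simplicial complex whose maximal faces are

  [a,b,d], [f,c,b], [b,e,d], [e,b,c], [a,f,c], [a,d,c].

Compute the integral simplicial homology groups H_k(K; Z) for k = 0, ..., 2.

H_0 = Z,  H_1 = Z,  H_2 = 0.

We work with the vertex ordering a < b < c < d < e < f. The simplices of K, each written with vertices in increasing order, are:

  0-simplices (6): a, b, c, d, e, f
  1-simplices (12): ab, ac, ad, af, bc, bd, be, bf, cd, ce, cf, de
  2-simplices (6): abd, acd, acf, bce, bcf, bde

Hence C_0 ≅ Z^6, C_1 ≅ Z^12, C_2 ≅ Z^6.

∂_1: C_1 → C_0 is given by ∂[p,q] = [q] − [p].
This gives a 6×12 integer matrix of rank 5; reducing to Smith normal form yields diagonal entries (1,1,1,1,1).

Boundary ∂_2: C_2 → C_1 acts by ∂[p,q,r] = [q,r] − [p,r] + [p,q]. For instance
  ∂acd = cd − ad + ac,
  ∂bde = de − be + bd.
The resulting 12×6 matrix has rank 6, and its Smith normal form has invariant factors (1,1,1,1,1,1).

Reading off H_k = ker ∂_k / im ∂_{k+1}:

  H_0: rank C_0 − rank ∂_1 = 6 − 5 = 1, and the invariant factors of ∂_1 are all 1, so H_0 ≅ Z.
  H_1: rank ker ∂_1 − rank ∂_2 = (12 − 5) − 6 = 1, and the invariant factors of ∂_2 are all 1, so H_1 ≅ Z.
  H_2: rank ker ∂_2 − rank ∂_3 = (6 − 6) − 0 = 0, and there is no ∂_3, so H_2 ≅ 0.

(K is a triangulation of the cylinder S^1 x I.)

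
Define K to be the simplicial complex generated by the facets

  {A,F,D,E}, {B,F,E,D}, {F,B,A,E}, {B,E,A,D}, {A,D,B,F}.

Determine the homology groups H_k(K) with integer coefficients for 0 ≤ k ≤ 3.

Take the total order A < B < D < E < F on the vertex set. Then K (dimension 3) consists of the simplices:

  0-simplices (5): A, B, D, E, F
  1-simplices (10): AB, AD, AE, AF, BD, BE, BF, DE, DF, EF
  2-simplices (10): ABD, ABE, ABF, ADE, ADF, AEF, BDE, BDF, BEF, DEF
  3-simplices (5): ABDE, ABDF, ABEF, ADEF, BDEF

giving chain groups C_0 ≅ Z^5, C_1 ≅ Z^10, C_2 ≅ Z^10, C_3 ≅ Z^5.

∂_1: C_1 → C_0 maps an edge to its endpoints' difference, ∂[p,q] = q − p.
As a 5×10 matrix over Z this has rank 4, with invariant factors (1,1,1,1).

The boundary map ∂_2: C_2 → C_1 acts by ∂[p,q,r] = [q,r] − [p,r] + [p,q]. For instance
  ∂ADE = DE − AE + AD,
  ∂AEF = EF − AF + AE.
As a 10×10 matrix over Z this has rank 6, with invariant factors (1,1,1,1,1,1).

The boundary map ∂_3: C_3 → C_2 sends each 3-simplex σ to the alternating sum Σ_i (−1)^i (σ with its i-th vertex removed). For instance
  ∂BDEF = DEF − BEF + BDF − BDE,
  ∂ABDF = BDF − ADF + ABF − ABD.
As a 10×5 matrix over Z this has rank 4, with invariant factors (1,1,1,1).

Now H_k = ker ∂_k / im ∂_{k+1}, so:

  H_0: rank C_0 − rank ∂_1 = 5 − 4 = 1, and the invariant factors of ∂_1 are all 1, so H_0 ≅ Z.
  H_1: rank ker ∂_1 − rank ∂_2 = (10 − 4) − 6 = 0, and the invariant factors of ∂_2 are all 1, so H_1 ≅ 0.
  H_2: rank ker ∂_2 − rank ∂_3 = (10 − 6) − 4 = 0, and the invariant factors of ∂_3 are all 1, so H_2 ≅ 0.
  H_3: rank ker ∂_3 − rank ∂_4 = (5 − 4) − 0 = 1, and there is no ∂_4, so H_3 ≅ Z.

H_0 ≅ Z,  H_1 = 0,  H_2 = 0,  H_3 ≅ Z.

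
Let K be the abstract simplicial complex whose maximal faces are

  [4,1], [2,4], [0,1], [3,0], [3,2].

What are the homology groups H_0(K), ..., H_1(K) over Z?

We work with the vertex ordering 0 < 1 < 2 < 3 < 4. The simplices of K, each written with vertices in increasing order, are:

  0-simplices (5): [0], [1], [2], [3], [4]
  1-simplices (5): [0,1], [0,3], [1,4], [2,3], [2,4]

giving chain groups C_0 ≅ Z^5, C_1 ≅ Z^5.

∂_1: C_1 → C_0 is given by ∂[p,q] = [q] − [p].
The 5×5 boundary matrix has rank 4 and Smith normal form diag(1,1,1,1).

Computing H_k = (kernel of ∂_k) / (image of ∂_{k+1}):

  H_0: rank C_0 − rank ∂_1 = 5 − 4 = 1, and the invariant factors of ∂_1 are all 1, so H_0 = Z.
  H_1: rank ker ∂_1 − rank ∂_2 = (5 − 4) − 0 = 1, and there is no ∂_2, so H_1 = Z.

As a check, the Euler characteristic is 5 − 5 = 0, which agrees with 1 − 1 = 0.
(K is a triangulation of the circle S^1.)

H_0 = Z,  H_1 = Z.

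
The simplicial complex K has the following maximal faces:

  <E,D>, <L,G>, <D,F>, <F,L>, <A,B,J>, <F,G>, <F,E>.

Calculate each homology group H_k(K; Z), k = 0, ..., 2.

Fix the vertex order A < B < D < E < F < G < J < L and write every simplex with vertices in increasing order. Then dim K = 2 and the simplices of K are:

  0-simplices (8): A, B, D, E, F, G, J, L
  1-simplices (9): AB, AJ, BJ, DE, DF, EF, FG, FL, GL
  2-simplices (1): ABJ

Hence C_0 ≅ Z^8, C_1 ≅ Z^9, C_2 ≅ Z^1.

∂_1: C_1 → C_0 is given by ∂[p,q] = [q] − [p]. For instance
  ∂FL = L − F.
As a 8×9 matrix over Z this has rank 6, with invariant factors (1,1,1,1,1,1).

∂_2: C_2 → C_1 acts by ∂[p,q,r] = [q,r] − [p,r] + [p,q]. For instance
  ∂ABJ = BJ − AJ + AB.
The resulting 9×1 matrix has rank 1, and its Smith normal form has invariant factors (1).

Reading off H_k = ker ∂_k / im ∂_{k+1}:

  H_0: rank C_0 − rank ∂_1 = 8 − 6 = 2, and the invariant factors of ∂_1 are all 1, so H_0 ≅ Z^2.
  H_1: rank ker ∂_1 − rank ∂_2 = (9 − 6) − 1 = 2, and the invariant factors of ∂_2 are all 1, so H_1 ≅ Z^2.
  H_2: rank ker ∂_2 − rank ∂_3 = (1 − 1) − 0 = 0, and there is no ∂_3, so H_2 ≅ 0.

H_0 ≅ Z^2,  H_1 ≅ Z^2,  H_2 = 0.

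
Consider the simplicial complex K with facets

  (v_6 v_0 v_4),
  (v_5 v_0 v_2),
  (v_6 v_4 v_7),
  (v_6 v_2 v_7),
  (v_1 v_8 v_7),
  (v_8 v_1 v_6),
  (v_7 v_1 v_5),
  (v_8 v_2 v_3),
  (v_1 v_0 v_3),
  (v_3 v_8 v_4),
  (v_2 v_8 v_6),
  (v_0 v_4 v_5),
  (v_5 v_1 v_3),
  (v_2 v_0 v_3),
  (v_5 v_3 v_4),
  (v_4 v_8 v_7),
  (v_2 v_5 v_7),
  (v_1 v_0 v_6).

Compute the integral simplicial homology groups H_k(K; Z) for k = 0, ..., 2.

Take the total order v_0 < v_1 < v_2 < v_3 < v_4 < v_5 < v_6 < v_7 < v_8 on the vertex set. Then K (dimension 2) consists of the simplices:

  0-simplices (9): [v_0], [v_1], [v_2], [v_3], [v_4], [v_5], [v_6], [v_7], [v_8]
  1-simplices (27): (27 of them)
  2-simplices (18): (18 of them)

giving chain groups C_0 ≅ Z^9, C_1 ≅ Z^27, C_2 ≅ Z^18.

Boundary ∂_1: C_1 → C_0 is given by ∂[p,q] = [q] − [p].
The 9×27 boundary matrix has rank 8 and Smith normal form diag(1,1,1,1,1,1,1,1).

∂_2: C_2 → C_1 acts by ∂[p,q,r] = [q,r] − [p,r] + [p,q]. For instance
  ∂[v_2,v_6,v_8] = [v_6,v_8] − [v_2,v_8] + [v_2,v_6],
  ∂[v_0,v_4,v_6] = [v_4,v_6] − [v_0,v_6] + [v_0,v_4].
The resulting 27×18 matrix has rank 18, and its Smith normal form has invariant factors (1,1,1,1,1,1,1,1,1,1,1,1,1,1,1,1,1,2).

Reading off H_k = ker ∂_k / im ∂_{k+1}:

  H_0: rank C_0 − rank ∂_1 = 9 − 8 = 1, and the invariant factors of ∂_1 are all 1, so H_0 = Z.
  H_1: rank ker ∂_1 − rank ∂_2 = (27 − 8) − 18 = 1, and ∂_2 has invariant factor 2 > 1, so H_1 = Z ⊕ Z/2.
  H_2: rank ker ∂_2 − rank ∂_3 = (18 − 18) − 0 = 0, and there is no ∂_3, so H_2 = 0.

As a check, the Euler characteristic is 9 − 27 + 18 = 0, which agrees with 1 − 1 + 0 = 0.
(K is a triangulation of the Klein bottle.)

H_0 = Z,  H_1 = Z ⊕ Z/2,  H_2 = 0.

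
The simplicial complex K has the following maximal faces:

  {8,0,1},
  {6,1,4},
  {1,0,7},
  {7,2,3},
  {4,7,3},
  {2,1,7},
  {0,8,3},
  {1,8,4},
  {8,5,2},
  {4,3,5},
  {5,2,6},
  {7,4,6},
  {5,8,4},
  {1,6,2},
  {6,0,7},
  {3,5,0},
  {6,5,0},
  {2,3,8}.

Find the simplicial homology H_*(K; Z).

Take the total order 0 < 1 < 2 < 3 < 4 < 5 < 6 < 7 < 8 on the vertex set. Then K (dimension 2) consists of the simplices:

  0-simplices (9): [0], [1], [2], [3], [4], [5], [6], [7], [8]
  1-simplices (27): (27 of them)
  2-simplices (18): [0,1,7], [0,1,8], [0,3,5], [0,3,8], [0,5,6], [0,6,7], [1,2,6], [1,2,7], [1,4,6], [1,4,8], [2,3,7], [2,3,8], [2,5,6], [2,5,8], [3,4,5], [3,4,7], [4,5,8], [4,6,7]

so the chain groups are C_0 ≅ Z^9, C_1 ≅ Z^27, C_2 ≅ Z^18.

The boundary map ∂_1: C_1 → C_0 is given by ∂[p,q] = [q] − [p]. For instance
  ∂[0,3] = [3] − [0].
The 9×27 boundary matrix has rank 8 and Smith normal form diag(1,1,1,1,1,1,1,1).

Boundary ∂_2: C_2 → C_1 sends each 2-simplex [p,q,r] to [q,r] − [p,r] + [p,q]. For instance
  ∂[4,5,8] = [5,8] − [4,8] + [4,5],
  ∂[0,6,7] = [6,7] − [0,7] + [0,6].
As a 27×18 matrix over Z this has rank 18, with invariant factors (1,1,1,1,1,1,1,1,1,1,1,1,1,1,1,1,1,2).

Reading off H_k = ker ∂_k / im ∂_{k+1}:

  H_0: rank C_0 − rank ∂_1 = 9 − 8 = 1, and the invariant factors of ∂_1 are all 1, so H_0 ≅ Z.
  H_1: rank ker ∂_1 − rank ∂_2 = (27 − 8) − 18 = 1, and ∂_2 has invariant factor 2 > 1, so H_1 ≅ Z × Z/2.
  H_2: rank ker ∂_2 − rank ∂_3 = (18 − 18) − 0 = 0, and there is no ∂_3, so H_2 ≅ 0.

H_0 = Z,  H_1 = Z × Z/2,  H_2 = 0.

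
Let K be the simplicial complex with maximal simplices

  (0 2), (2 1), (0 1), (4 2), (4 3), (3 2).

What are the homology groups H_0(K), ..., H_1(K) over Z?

H_0 ≅ Z,  H_1 ≅ Z^2.

Order the vertices as 0 < 1 < 2 < 3 < 4. Listing each simplex with vertices in this order, K has dimension 1 with simplices:

  0-simplices (5): [0], [1], [2], [3], [4]
  1-simplices (6): [0,1], [0,2], [1,2], [2,3], [2,4], [3,4]

Hence C_0 ≅ Z^5, C_1 ≅ Z^6.

∂_1: C_1 → C_0 sends each edge [p,q] (with p < q) to q − p.
This gives a 5×6 integer matrix of rank 4; reducing to Smith normal form yields diagonal entries (1,1,1,1).

From H_k ≅ ker(∂_k) / im(∂_{k+1}) we obtain:

  H_0: rank C_0 − rank ∂_1 = 5 − 4 = 1, and the invariant factors of ∂_1 are all 1, so H_0 = Z.
  H_1: rank ker ∂_1 − rank ∂_2 = (6 − 4) − 0 = 2, and there is no ∂_2, so H_1 = Z^2.

(K is a triangulation of a wedge of 2 circles.)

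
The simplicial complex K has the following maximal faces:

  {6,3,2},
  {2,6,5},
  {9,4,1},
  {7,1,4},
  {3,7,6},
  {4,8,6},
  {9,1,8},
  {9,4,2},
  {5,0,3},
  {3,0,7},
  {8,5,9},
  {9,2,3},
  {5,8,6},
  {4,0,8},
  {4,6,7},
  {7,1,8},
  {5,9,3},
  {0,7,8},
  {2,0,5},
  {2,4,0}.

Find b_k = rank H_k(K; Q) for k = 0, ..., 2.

b_0 = 1, b_1 = 1, b_2 = 0.

K has 10 vertices, 30 edges, 20 triangles.
rank ∂_0 = 0, rank ∂_1 = 9 ⇒ b_0 = 10 − 0 − 9 = 1; all invariant factors of ∂_1 are 1 so no torsion. So H_0 = Z.
rank ∂_1 = 9, rank ∂_2 = 20 ⇒ b_1 = 30 − 9 − 20 = 1; ∂_2 has invariant factor(s) [2] giving torsion. So H_1 = Z ⊕ Z/2.
rank ∂_2 = 20, rank ∂_3 = 0 ⇒ b_2 = 20 − 20 − 0 = 0. So H_2 = 0.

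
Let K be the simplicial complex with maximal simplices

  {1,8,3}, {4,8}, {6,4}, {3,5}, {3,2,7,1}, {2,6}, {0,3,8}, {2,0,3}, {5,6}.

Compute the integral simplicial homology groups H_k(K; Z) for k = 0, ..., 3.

Fix the vertex order 0 < 1 < 2 < 3 < 4 < 5 < 6 < 7 < 8 and write every simplex with vertices in increasing order. Then dim K = 3 and the simplices of K are:

  0-simplices (9): [0], [1], [2], [3], [4], [5], [6], [7], [8]
  1-simplices (16): [0,2], [0,3], [0,8], [1,2], [1,3], [1,7], [1,8], [2,3], [2,6], [2,7], [3,5], [3,7], [3,8], [4,6], [4,8], [5,6]
  2-simplices (7): [0,2,3], [0,3,8], [1,2,3], [1,2,7], [1,3,7], [1,3,8], [2,3,7]
  3-simplices (1): [1,2,3,7]

Hence C_0 ≅ Z^9, C_1 ≅ Z^16, C_2 ≅ Z^7, C_3 ≅ Z^1.

Boundary ∂_1: C_1 → C_0 maps an edge to its endpoints' difference, ∂[p,q] = q − p.
The 9×16 boundary matrix has rank 8 and Smith normal form diag(1,1,1,1,1,1,1,1).

Boundary ∂_2: C_2 → C_1 sends each 2-simplex [p,q,r] to [q,r] − [p,r] + [p,q]. For instance
  ∂[1,3,7] = [3,7] − [1,7] + [1,3],
  ∂[1,2,7] = [2,7] − [1,7] + [1,2].
This gives a 16×7 integer matrix of rank 6; reducing to Smith normal form yields diagonal entries (1,1,1,1,1,1).

∂_3: C_3 → C_2 sends each 3-simplex σ to the alternating sum Σ_i (−1)^i (σ with its i-th vertex removed). For instance
  ∂[1,2,3,7] = [2,3,7] − [1,3,7] + [1,2,7] − [1,2,3].
As a 7×1 matrix over Z this has rank 1, with invariant factors (1).

Computing H_k = (kernel of ∂_k) / (image of ∂_{k+1}):

  H_0: rank C_0 − rank ∂_1 = 9 − 8 = 1, and the invariant factors of ∂_1 are all 1, so H_0 ≅ Z.
  H_1: rank ker ∂_1 − rank ∂_2 = (16 − 8) − 6 = 2, and the invariant factors of ∂_2 are all 1, so H_1 ≅ Z^2.
  H_2: rank ker ∂_2 − rank ∂_3 = (7 − 6) − 1 = 0, and the invariant factors of ∂_3 are all 1, so H_2 ≅ 0.
  H_3: rank ker ∂_3 − rank ∂_4 = (1 − 1) − 0 = 0, and there is no ∂_4, so H_3 ≅ 0.

As a check, the Euler characteristic is 9 − 16 + 7 − 1 = -1, which agrees with 1 − 2 + 0 − 0 = -1.

H_0 ≅ Z,  H_1 ≅ Z^2,  H_2 = 0,  H_3 = 0.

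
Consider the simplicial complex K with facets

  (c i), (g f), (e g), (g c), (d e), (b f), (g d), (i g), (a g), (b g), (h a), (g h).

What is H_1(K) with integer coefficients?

We work with the vertex ordering a < b < c < d < e < f < g < h < i. The simplices of K, each written with vertices in increasing order, are:

  0-simplices (9): a, b, c, d, e, f, g, h, i
  1-simplices (12): ag, ah, bf, bg, cg, ci, de, dg, eg, fg, gh, gi

Hence C_0 ≅ Z^9, C_1 ≅ Z^12.

The boundary map ∂_1: C_1 → C_0 is given by ∂[p,q] = [q] − [p]. For instance
  ∂cg = g − c.
This gives a 9×12 integer matrix of rank 8; reducing to Smith normal form yields diagonal entries (1,1,1,1,1,1,1,1).

Reading off H_k = ker ∂_k / im ∂_{k+1}:

  H_1: rank ker ∂_1 − rank ∂_2 = (12 − 8) − 0 = 4, and there is no ∂_2, so H_1 = Z^4.

H_1 ≅ Z^4.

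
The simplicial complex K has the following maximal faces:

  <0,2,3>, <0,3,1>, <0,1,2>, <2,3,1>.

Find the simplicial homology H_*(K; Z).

H_0 = Z,  H_1 = 0,  H_2 = Z.

We work with the vertex ordering 0 < 1 < 2 < 3. The simplices of K, each written with vertices in increasing order, are:

  0-simplices (4): [0], [1], [2], [3]
  1-simplices (6): [0,1], [0,2], [0,3], [1,2], [1,3], [2,3]
  2-simplices (4): [0,1,2], [0,1,3], [0,2,3], [1,2,3]

giving chain groups C_0 ≅ Z^4, C_1 ≅ Z^6, C_2 ≅ Z^4.

∂_1: C_1 → C_0 is given by ∂[p,q] = [q] − [p].
The 4×6 boundary matrix has rank 3 and Smith normal form diag(1,1,1).

Boundary ∂_2: C_2 → C_1 sends each 2-simplex [p,q,r] to [q,r] − [p,r] + [p,q]. For instance
  ∂[0,2,3] = [2,3] − [0,3] + [0,2],
  ∂[0,1,2] = [1,2] − [0,2] + [0,1].
The resulting 6×4 matrix has rank 3, and its Smith normal form has invariant factors (1,1,1).

Reading off H_k = ker ∂_k / im ∂_{k+1}:

  H_0: rank C_0 − rank ∂_1 = 4 − 3 = 1, and the invariant factors of ∂_1 are all 1, so H_0 ≅ Z.
  H_1: rank ker ∂_1 − rank ∂_2 = (6 − 3) − 3 = 0, and the invariant factors of ∂_2 are all 1, so H_1 ≅ 0.
  H_2: rank ker ∂_2 − rank ∂_3 = (4 − 3) − 0 = 1, and there is no ∂_3, so H_2 ≅ Z.

(K is a triangulation of the 2-sphere S^2.)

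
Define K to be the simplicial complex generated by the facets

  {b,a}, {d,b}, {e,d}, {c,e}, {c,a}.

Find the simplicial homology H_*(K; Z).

H_0 ≅ Z,  H_1 ≅ Z.

K has 5 vertices, 5 edges.
rank ∂_0 = 0, rank ∂_1 = 4 ⇒ b_0 = 5 − 0 − 4 = 1; all invariant factors of ∂_1 are 1 so no torsion. So H_0 ≅ Z.
rank ∂_1 = 4, rank ∂_2 = 0 ⇒ b_1 = 5 − 4 − 0 = 1. So H_1 ≅ Z.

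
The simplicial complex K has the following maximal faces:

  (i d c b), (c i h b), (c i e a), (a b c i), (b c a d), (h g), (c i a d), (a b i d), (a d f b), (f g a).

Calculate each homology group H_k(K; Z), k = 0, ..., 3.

H_0 ≅ Z,  H_1 ≅ Z,  H_2 = 0,  H_3 ≅ Z.

Fix the vertex order a < b < c < d < e < f < g < h < i and write every simplex with vertices in increasing order. Then dim K = 3 and the simplices of K are:

  0-simplices (9): a, b, c, d, e, f, g, h, i
  1-simplices (22): ab, ac, ad, ae, af, ag, ai, bc, bd, bf, bh, bi, cd, ce, ch, ci, df, di, ei, fg, gh, hi
  2-simplices (20): abc, abd, abf, abi, acd, ace, aci, adf, adi, aei, afg, bcd, bch, bci, bdf, bdi, bhi, cdi, cei, chi
  3-simplices (8): abcd, abci, abdf, abdi, acdi, acei, bcdi, bchi

Hence C_0 ≅ Z^9, C_1 ≅ Z^22, C_2 ≅ Z^20, C_3 ≅ Z^8.

∂_1: C_1 → C_0 sends each edge [p,q] (with p < q) to q − p. For instance
  ∂bh = h − b.
The 9×22 boundary matrix has rank 8 and Smith normal form diag(1,1,1,1,1,1,1,1).

Boundary ∂_2: C_2 → C_1 acts by ∂[p,q,r] = [q,r] − [p,r] + [p,q]. For instance
  ∂ace = ce − ae + ac,
  ∂abi = bi − ai + ab.
The resulting 22×20 matrix has rank 13, and its Smith normal form has invariant factors (1,1,1,1,1,1,1,1,1,1,1,1,1).

∂_3: C_3 → C_2 sends each 3-simplex σ to the alternating sum Σ_i (−1)^i (σ with its i-th vertex removed). For instance
  ∂abci = bci − aci + abi − abc,
  ∂abdf = bdf − adf + abf − abd.
This gives a 20×8 integer matrix of rank 7; reducing to Smith normal form yields diagonal entries (1,1,1,1,1,1,1).

From H_k ≅ ker(∂_k) / im(∂_{k+1}) we obtain:

  H_0: rank C_0 − rank ∂_1 = 9 − 8 = 1, and the invariant factors of ∂_1 are all 1, so H_0 = Z.
  H_1: rank ker ∂_1 − rank ∂_2 = (22 − 8) − 13 = 1, and the invariant factors of ∂_2 are all 1, so H_1 = Z.
  H_2: rank ker ∂_2 − rank ∂_3 = (20 − 13) − 7 = 0, and the invariant factors of ∂_3 are all 1, so H_2 = 0.
  H_3: rank ker ∂_3 − rank ∂_4 = (8 − 7) − 0 = 1, and there is no ∂_4, so H_3 = Z.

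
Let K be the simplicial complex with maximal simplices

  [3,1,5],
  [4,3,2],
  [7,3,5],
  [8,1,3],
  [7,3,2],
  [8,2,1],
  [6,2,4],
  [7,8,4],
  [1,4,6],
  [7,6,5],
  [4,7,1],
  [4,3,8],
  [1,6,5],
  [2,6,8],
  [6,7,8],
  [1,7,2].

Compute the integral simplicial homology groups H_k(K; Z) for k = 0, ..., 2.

H_0 ≅ Z,  H_1 ≅ Z^2,  H_2 ≅ Z.

Take the total order 1 < 2 < 3 < 4 < 5 < 6 < 7 < 8 on the vertex set. Then K (dimension 2) consists of the simplices:

  0-simplices (8): [1], [2], [3], [4], [5], [6], [7], [8]
  1-simplices (24): (24 of them)
  2-simplices (16): [1,2,7], [1,2,8], [1,3,5], [1,3,8], [1,4,6], [1,4,7], [1,5,6], [2,3,4], [2,3,7], [2,4,6], [2,6,8], [3,4,8], [3,5,7], [4,7,8], [5,6,7], [6,7,8]

so the chain groups are C_0 ≅ Z^8, C_1 ≅ Z^24, C_2 ≅ Z^16.

∂_1: C_1 → C_0 maps an edge to its endpoints' difference, ∂[p,q] = q − p.
This gives a 8×24 integer matrix of rank 7; reducing to Smith normal form yields diagonal entries (1,1,1,1,1,1,1).

Boundary ∂_2: C_2 → C_1 maps a triangle to the signed sum of its edges. For instance
  ∂[1,2,8] = [2,8] − [1,8] + [1,2],
  ∂[1,4,7] = [4,7] − [1,7] + [1,4].
The 24×16 boundary matrix has rank 15 and Smith normal form diag(1,1,1,1,1,1,1,1,1,1,1,1,1,1,1).

Now H_k = ker ∂_k / im ∂_{k+1}, so:

  H_0: rank C_0 − rank ∂_1 = 8 − 7 = 1, and the invariant factors of ∂_1 are all 1, so H_0 ≅ Z.
  H_1: rank ker ∂_1 − rank ∂_2 = (24 − 7) − 15 = 2, and the invariant factors of ∂_2 are all 1, so H_1 ≅ Z^2.
  H_2: rank ker ∂_2 − rank ∂_3 = (16 − 15) − 0 = 1, and there is no ∂_3, so H_2 ≅ Z.

(K is a triangulation of the torus T^2.)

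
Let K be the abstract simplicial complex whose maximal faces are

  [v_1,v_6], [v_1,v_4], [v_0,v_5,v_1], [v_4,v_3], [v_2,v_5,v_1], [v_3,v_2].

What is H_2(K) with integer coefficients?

Take the total order v_0 < v_1 < v_2 < v_3 < v_4 < v_5 < v_6 on the vertex set. Then K (dimension 2) consists of the simplices:

  0-simplices (7): [v_0], [v_1], [v_2], [v_3], [v_4], [v_5], [v_6]
  1-simplices (9): [v_0,v_1], [v_0,v_5], [v_1,v_2], [v_1,v_4], [v_1,v_5], [v_1,v_6], [v_2,v_3], [v_2,v_5], [v_3,v_4]
  2-simplices (2): [v_0,v_1,v_5], [v_1,v_2,v_5]

Hence C_0 ≅ Z^7, C_1 ≅ Z^9, C_2 ≅ Z^2.

∂_1: C_1 → C_0 is given by ∂[p,q] = [q] − [p].
The 7×9 boundary matrix has rank 6 and Smith normal form diag(1,1,1,1,1,1).

Boundary ∂_2: C_2 → C_1 acts by ∂[p,q,r] = [q,r] − [p,r] + [p,q]. For instance
  ∂[v_1,v_2,v_5] = [v_2,v_5] − [v_1,v_5] + [v_1,v_2],
  ∂[v_0,v_1,v_5] = [v_1,v_5] − [v_0,v_5] + [v_0,v_1].
The 9×2 boundary matrix has rank 2 and Smith normal form diag(1,1).

Computing H_k = (kernel of ∂_k) / (image of ∂_{k+1}):

  H_2: rank ker ∂_2 − rank ∂_3 = (2 − 2) − 0 = 0, and there is no ∂_3, so H_2 = 0.

H_2 = 0.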